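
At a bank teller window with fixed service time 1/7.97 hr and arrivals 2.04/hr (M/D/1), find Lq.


ρ = 2.04/7.97 = 0.2560
M/D/1: Lq = ρ²/(2(1−ρ)) = 0.06552/(2·0.7440) = 0.04403

Final: 0.04403


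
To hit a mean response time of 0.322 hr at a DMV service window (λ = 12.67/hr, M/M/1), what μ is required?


W = 1/(μ−λ) ⇒ μ − λ = 1/W = 1/0.322 = 3.1056
μ = λ + 1/W = 12.67 + 3.1056 = 15.7756 per hr

Final: 15.7756 /hr


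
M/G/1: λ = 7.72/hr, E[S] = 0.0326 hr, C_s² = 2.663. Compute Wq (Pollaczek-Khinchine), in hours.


ρ = λ·E[S] = 7.72·0.0326 = 0.2517
E[S²] = E[S]²(1+C_s²) = 0.0326²·(1+2.663) = 0.003893
Wq = λ·E[S²]/(2(1−ρ)) = 7.72·0.003893/(2·0.7483) = 0.02008 hr

Final: 0.02008 hr


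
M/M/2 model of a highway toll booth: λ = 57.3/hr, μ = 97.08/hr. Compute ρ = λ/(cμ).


ρ = λ/(cμ) = 57.3/(2·97.08) = 57.3/194.16 = 0.2951

Final: 0.2951


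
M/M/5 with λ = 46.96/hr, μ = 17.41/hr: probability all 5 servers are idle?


a = λ/μ = 46.96/17.41 = 2.6973; ρ = a/c = 0.5395
Σ_{k=0}^{4} a^k/k! (terms k=0..4) = 1.00000 + 2.69730 + 3.63771 + 3.27067 + 2.20549 = 12.81118
Tail: a^5/(5!(1−ρ)) = 142.77316/(120·0.4605) = 2.58344
P₀ = 1/(12.81118 + 2.58344) = 1/15.39462 = 0.064958

Final: 0.064958


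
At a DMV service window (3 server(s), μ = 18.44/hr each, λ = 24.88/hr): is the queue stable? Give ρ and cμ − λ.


Total capacity cμ = 3·18.44 = 55.32/hr
ρ = λ/(cμ) = 24.88/55.32 = 0.4497
Stable ⇔ ρ < 1: YES
Spare capacity = cμ − λ = 55.32 − 24.88 = 30.44/hr

Final: ρ = 0.4497; stable; margin = 30.44/hr


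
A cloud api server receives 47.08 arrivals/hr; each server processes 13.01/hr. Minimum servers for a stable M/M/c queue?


Stability requires cμ > λ ⇔ c > λ/μ.
λ/μ = 47.08/13.01 = 3.6188
Minimum integer c = ⌊3.6188⌋ + 1 = 4
Check: 4·13.01 = 52.04 > 47.08, while 3·13.01 = 39.03 ≤ 47.08

Final: 4 servers


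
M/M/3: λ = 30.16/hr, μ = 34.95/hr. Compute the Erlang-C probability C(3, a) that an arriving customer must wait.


a = λ/μ = 0.8629; ρ = a/3 = 0.2876
P₀ = 0.419175 (from M/M/c formula)
C(c,a) = [a^c/(c!(1−ρ))]·P₀ = [0.64262/(6·0.7124)]·0.419175
= 0.15035·0.419175 = 0.063024

Final: 0.063024


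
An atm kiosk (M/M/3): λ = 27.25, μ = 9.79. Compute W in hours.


a = 2.7835; ρ = 0.9278; P₀ = 0.017406
Lq = P₀·a^c·ρ/(c!(1−ρ)²) = 11.14056
Wq = Lq/λ = 11.14056/27.25 = 0.40883 hr
W = Wq + 1/μ = 0.40883 + 0.10215 = 0.51097 hr

Final: 0.51097 hr


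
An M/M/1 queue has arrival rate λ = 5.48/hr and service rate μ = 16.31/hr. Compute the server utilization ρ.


ρ = λ/μ = 5.48/16.31 = 0.3360

Final: 0.3360


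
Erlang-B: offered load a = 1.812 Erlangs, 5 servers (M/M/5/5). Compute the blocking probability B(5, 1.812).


B(c,a) = (a^c/c!) / Σ_{k=0}^{c} a^k/k!
a^5/5! = 0.162783
Σ terms (k=0..5): 1.00000 + 1.81200 + 1.64167 + 0.99157 + 0.44918 + 0.16278 = 6.057206
B = 0.162783/6.057206 = 0.026874

Final: 0.026874


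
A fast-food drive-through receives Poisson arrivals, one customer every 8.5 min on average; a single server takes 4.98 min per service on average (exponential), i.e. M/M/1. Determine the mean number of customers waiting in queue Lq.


λ = 60/8.5 = 7.0588 /hr
μ = 60/4.98 = 12.0482 /hr
ρ = λ/μ = 7.0588/12.0482 = 0.5859
Lq = ρ²/(1−ρ) = 0.3433/0.4141 = 0.8289

Final: 0.8289


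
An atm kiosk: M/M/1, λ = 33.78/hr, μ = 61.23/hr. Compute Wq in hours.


ρ = 33.78/61.23 = 0.5517
Wq = ρ/(μ−λ) = 0.5517/(61.23 − 33.78) = 0.5517/27.45 = 0.02010 hr

Final: 0.02010 hr


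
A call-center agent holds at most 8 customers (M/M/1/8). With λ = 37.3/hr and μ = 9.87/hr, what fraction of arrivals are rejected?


ρ = λ/μ = 37.3/9.87 = 3.7791
P_K = (1−ρ)ρ^K/(1−ρ^(K+1)) = (-2.7791·41603.841496)/(1 − 157226.270293)
= -115622.428797/-157225.270293 = 0.735393

Final: 0.735393


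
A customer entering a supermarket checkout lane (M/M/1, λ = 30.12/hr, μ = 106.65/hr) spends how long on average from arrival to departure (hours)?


W = 1/(μ−λ) = 1/(106.65 − 30.12) = 1/76.53 = 0.01307 hr

Final: 0.01307 hr


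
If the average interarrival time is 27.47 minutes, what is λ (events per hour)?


λ = 1/(interarrival time) in consistent units.
1 hour = 60 min, so λ = 60/27.47 = 2.1842 per hour

Final: 2.1842 /hr


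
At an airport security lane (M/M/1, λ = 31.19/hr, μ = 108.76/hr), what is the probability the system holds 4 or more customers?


ρ = 31.19/108.76 = 0.2868
P(N ≥ n) = ρ^n = 0.2868^4 = 0.006764

Final: 0.006764


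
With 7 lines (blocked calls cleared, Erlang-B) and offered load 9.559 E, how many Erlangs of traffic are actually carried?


B(7,9.559) = 0.388826 (Erlang-B)
Carried load = a(1 − B) = 9.559·(1 − 0.388826) = 9.559·0.611174 = 5.8422 E

Final: 5.8422 Erlangs


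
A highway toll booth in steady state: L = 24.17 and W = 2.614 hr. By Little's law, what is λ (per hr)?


λ = L/W = 24.17/2.614 = 9.2464 /hr

Final: 9.2464 /hr


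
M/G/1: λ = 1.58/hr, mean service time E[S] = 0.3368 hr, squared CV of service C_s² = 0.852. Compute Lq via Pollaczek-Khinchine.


ρ = λ·E[S] = 1.58·0.3368 = 0.5321
Lq = ρ²(1+C_s²)/(2(1−ρ)) = 0.2832·(1+0.852)/(2·0.4679)
= 0.2832·1.8520/0.9357 = 0.56048

Final: 0.56048


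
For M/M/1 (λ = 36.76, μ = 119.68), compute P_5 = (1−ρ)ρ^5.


ρ = 36.76/119.68 = 0.3072
P_n = (1−ρ)·ρ^n = (1 − 0.3072)·0.3072^5 = 0.6928·0.002734 = 0.001894

Final: 0.001894


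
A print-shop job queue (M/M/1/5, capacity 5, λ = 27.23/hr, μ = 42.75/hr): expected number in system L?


ρ = 27.23/42.75 = 0.6370
L = ρ[1 − (K+1)ρ^K + Kρ^(K+1)] / [(1−ρ)(1−ρ^(K+1))]
Numerator: 0.6370·(1 − 6·0.104847 + 5·0.066783) = 0.448950
Denominator: (0.3630)·(0.933217) = 0.338796
L = 0.448950/0.338796 = 1.3251

Final: 1.3251


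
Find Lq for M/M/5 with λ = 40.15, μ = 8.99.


a = λ/μ = 4.4661; ρ = a/5 = 0.8932
P₀ = 0.005390
Lq = P₀·a^c·ρ / (c!·(1−ρ)²) = 0.005390·1776.76213·0.8932/(120·0.01140)
= 6.25167

Final: 6.25167


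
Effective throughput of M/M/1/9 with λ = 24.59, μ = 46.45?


ρ = 0.5294; P_K = (1−ρ)ρ^9/(1−ρ^10) = 0.001539
λ_eff = λ(1 − P_K) = 24.59·(1 − 0.001539) = 24.59·0.998461 = 24.5521 /hr

Final: 24.5521 /hr


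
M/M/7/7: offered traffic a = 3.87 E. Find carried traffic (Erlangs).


B(7,3.87) = 0.056268 (Erlang-B)
Carried load = a(1 − B) = 3.87·(1 − 0.056268) = 3.87·0.943732 = 3.6522 E

Final: 3.6522 Erlangs


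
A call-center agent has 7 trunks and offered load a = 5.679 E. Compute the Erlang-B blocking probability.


B(c,a) = (a^c/c!) / Σ_{k=0}^{c} a^k/k!
a^7/7! = 37.798324
Σ terms (k=0..7): 1.00000 + 5.67900 + 16.12552 + 30.52561 + 43.33874 + 49.22414 + 46.59064 + 37.79832 = 230.281970
B = 37.798324/230.281970 = 0.164139

Final: 0.164139


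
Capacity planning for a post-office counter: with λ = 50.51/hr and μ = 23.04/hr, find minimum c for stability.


Stability requires cμ > λ ⇔ c > λ/μ.
λ/μ = 50.51/23.04 = 2.1923
Minimum integer c = ⌊2.1923⌋ + 1 = 3
Check: 3·23.04 = 69.12 > 50.51, while 2·23.04 = 46.08 ≤ 50.51

Final: 3 servers


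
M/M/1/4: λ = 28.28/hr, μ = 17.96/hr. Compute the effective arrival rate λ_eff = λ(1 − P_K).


ρ = 1.5746; P_K = (1−ρ)ρ^4/(1−ρ^5) = 0.406965
λ_eff = λ(1 − P_K) = 28.28·(1 − 0.406965) = 28.28·0.593035 = 16.7710 /hr

Final: 16.7710 /hr


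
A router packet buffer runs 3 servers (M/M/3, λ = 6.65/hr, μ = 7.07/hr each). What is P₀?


a = λ/μ = 6.65/7.07 = 0.9406; ρ = a/c = 0.3135
Σ_{k=0}^{2} a^k/k! (terms k=0..2) = 1.00000 + 0.94059 + 0.44236 = 2.38295
Tail: a^3/(3!(1−ρ)) = 0.83216/(6·0.6865) = 0.20204
P₀ = 1/(2.38295 + 0.20204) = 1/2.58499 = 0.386848

Final: 0.386848


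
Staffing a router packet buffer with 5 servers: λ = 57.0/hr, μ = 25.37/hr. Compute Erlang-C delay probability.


a = λ/μ = 2.2467; ρ = a/5 = 0.4493
P₀ = 0.104286 (from M/M/c formula)
C(c,a) = [a^c/(c!(1−ρ))]·P₀ = [57.24953/(120·0.5507)]·0.104286
= 0.86639·0.104286 = 0.090353

Final: 0.090353


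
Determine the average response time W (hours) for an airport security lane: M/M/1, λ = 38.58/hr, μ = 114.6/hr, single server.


W = 1/(μ−λ) = 1/(114.6 − 38.58) = 1/76.02 = 0.01315 hr

Final: 0.01315 hr


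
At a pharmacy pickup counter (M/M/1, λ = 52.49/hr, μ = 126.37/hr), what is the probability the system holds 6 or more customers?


ρ = 52.49/126.37 = 0.4154
P(N ≥ n) = ρ^n = 0.4154^6 = 0.005136

Final: 0.005136


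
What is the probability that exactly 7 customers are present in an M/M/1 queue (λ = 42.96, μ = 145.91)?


ρ = 42.96/145.91 = 0.2944
P_n = (1−ρ)·ρ^n = (1 − 0.2944)·0.2944^7 = 0.7056·0.0001918 = 0.0001353

Final: 0.0001353


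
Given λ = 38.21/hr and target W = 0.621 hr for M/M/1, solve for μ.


W = 1/(μ−λ) ⇒ μ − λ = 1/W = 1/0.621 = 1.6103
μ = λ + 1/W = 38.21 + 1.6103 = 39.8203 per hr

Final: 39.8203 /hr


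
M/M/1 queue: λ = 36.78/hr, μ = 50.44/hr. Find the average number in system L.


ρ = λ/μ = 36.78/50.44 = 0.7292
L = ρ/(1−ρ) = 0.7292/(1 − 0.7292) = 0.7292/0.2708 = 2.6925

Final: 2.6925


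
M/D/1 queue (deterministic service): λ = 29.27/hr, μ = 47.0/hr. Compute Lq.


ρ = 29.27/47.0 = 0.6228
M/D/1: Lq = ρ²/(2(1−ρ)) = 0.3878/(2·0.3772) = 0.51405

Final: 0.51405


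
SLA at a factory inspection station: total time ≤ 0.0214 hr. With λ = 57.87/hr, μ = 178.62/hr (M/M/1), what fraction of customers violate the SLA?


W ~ Exponential(μ−λ) for M/M/1.
μ − λ = 178.62 − 57.87 = 120.7500
P(W > t) = e^{−(μ−λ)t} = e^{−2.5840} = 0.075468

Final: 0.075468


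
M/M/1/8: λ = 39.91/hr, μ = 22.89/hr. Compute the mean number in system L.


ρ = 39.91/22.89 = 1.7436
L = ρ[1 − (K+1)ρ^K + Kρ^(K+1)] / [(1−ρ)(1−ρ^(K+1))]
Numerator: 1.7436·(1 − 9·85.405823 + 8·148.909847) = 738.616353
Denominator: (-0.7436)·(-147.909847) = 109.979274
L = 738.616353/109.979274 = 6.7160

Final: 6.7160


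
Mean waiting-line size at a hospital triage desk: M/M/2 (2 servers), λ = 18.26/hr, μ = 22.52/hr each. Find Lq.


a = λ/μ = 0.8108; ρ = a/2 = 0.4054
P₀ = 0.423065
Lq = P₀·a^c·ρ / (c!·(1−ρ)²) = 0.423065·0.65745·0.4054/(2·0.35353)
= 0.15948

Final: 0.15948


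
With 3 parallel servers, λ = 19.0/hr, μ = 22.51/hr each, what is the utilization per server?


ρ = λ/(cμ) = 19.0/(3·22.51) = 19.0/67.53 = 0.2814

Final: 0.2814


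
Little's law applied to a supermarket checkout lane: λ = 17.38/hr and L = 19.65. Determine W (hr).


W = L/λ = 19.65/17.38 = 1.1306 hr

Final: 1.1306 hr


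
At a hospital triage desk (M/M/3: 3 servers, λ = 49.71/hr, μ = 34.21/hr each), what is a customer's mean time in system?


a = 1.4531; ρ = 0.4844; P₀ = 0.222198
Lq = P₀·a^c·ρ/(c!(1−ρ)²) = 0.20698
Wq = Lq/λ = 0.20698/49.71 = 0.004164 hr
W = Wq + 1/μ = 0.004164 + 0.02923 = 0.03340 hr

Final: 0.03340 hr


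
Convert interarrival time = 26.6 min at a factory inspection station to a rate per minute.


λ = 1/(interarrival time) in consistent units.
1 minute = 1 min, so λ = 1/26.6 = 0.03759 per minute

Final: 0.03759 /min


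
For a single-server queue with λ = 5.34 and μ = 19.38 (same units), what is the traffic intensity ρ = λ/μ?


ρ = λ/μ = 5.34/19.38 = 0.2755

Final: 0.2755


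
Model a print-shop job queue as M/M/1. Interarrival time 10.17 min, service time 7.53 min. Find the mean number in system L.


λ = 60/10.17 = 5.8997 /hr
μ = 60/7.53 = 7.9681 /hr
ρ = λ/μ = 5.8997/7.9681 = 0.7404
L = ρ/(1−ρ) = 0.7404/0.2596 = 2.8523

Final: 2.8523


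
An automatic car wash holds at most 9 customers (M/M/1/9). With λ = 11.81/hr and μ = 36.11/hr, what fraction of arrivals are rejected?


ρ = λ/μ = 11.81/36.11 = 0.3271
P_K = (1−ρ)ρ^K/(1−ρ^(K+1)) = (0.6729·0.00004282)/(1 − 0.00001400)
= 0.00002881/0.999986 = 0.00002881

Final: 0.00002881


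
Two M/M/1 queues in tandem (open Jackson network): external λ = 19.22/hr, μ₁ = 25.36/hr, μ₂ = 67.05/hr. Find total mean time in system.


Each node sees arrival rate λ = 19.22/hr (tandem ⇒ throughput preserved).
W₁ = 1/(μ₁−λ) = 1/(25.36−19.22) = 0.16287 hr
W₂ = 1/(μ₂−λ) = 1/(67.05−19.22) = 0.02091 hr
W_total = W₁ + W₂ = 0.16287 + 0.02091 = 0.18377 hr

Final: 0.18377 hr


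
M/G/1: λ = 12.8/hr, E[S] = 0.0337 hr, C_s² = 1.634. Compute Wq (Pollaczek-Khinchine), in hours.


ρ = λ·E[S] = 12.8·0.0337 = 0.4314
E[S²] = E[S]²(1+C_s²) = 0.0337²·(1+1.634) = 0.002991
Wq = λ·E[S²]/(2(1−ρ)) = 12.8·0.002991/(2·0.5686) = 0.03367 hr

Final: 0.03367 hr


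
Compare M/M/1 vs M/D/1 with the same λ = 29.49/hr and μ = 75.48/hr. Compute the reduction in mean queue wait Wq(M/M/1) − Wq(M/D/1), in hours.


ρ = 29.49/75.48 = 0.3907
Wq(M/M/1) = ρ/(μ−λ) = 0.3907/45.99 = 0.008495 hr
Wq(M/D/1) = ρ/(2(μ−λ)) = 0.004248 hr
Savings = 0.008495 − 0.004248 = 0.004248 hr

Final: 0.004248 hr


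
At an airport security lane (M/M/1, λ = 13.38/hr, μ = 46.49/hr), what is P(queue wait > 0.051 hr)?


ρ = 13.38/46.49 = 0.2878
P(Wq > t) = ρ·e^{−(μ−λ)t} = 0.2878·e^{−1.6886}
= 0.2878·0.184776 = 0.053179

Final: 0.053179


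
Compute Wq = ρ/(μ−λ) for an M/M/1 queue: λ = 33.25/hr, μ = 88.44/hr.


ρ = 33.25/88.44 = 0.3760
Wq = ρ/(μ−λ) = 0.3760/(88.44 − 33.25) = 0.3760/55.19 = 0.006812 hr

Final: 0.006812 hr


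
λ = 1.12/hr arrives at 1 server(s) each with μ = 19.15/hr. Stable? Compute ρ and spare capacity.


Total capacity cμ = 1·19.15 = 19.15/hr
ρ = λ/(cμ) = 1.12/19.15 = 0.05849
Stable ⇔ ρ < 1: YES
Spare capacity = cμ − λ = 19.15 − 1.12 = 18.03/hr

Final: ρ = 0.05849; stable; margin = 18.03/hr


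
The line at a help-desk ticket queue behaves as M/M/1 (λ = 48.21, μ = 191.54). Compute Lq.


ρ = 48.21/191.54 = 0.2517
Lq = ρ²/(1−ρ) = 0.06335/0.7483 = 0.08466

Final: 0.08466


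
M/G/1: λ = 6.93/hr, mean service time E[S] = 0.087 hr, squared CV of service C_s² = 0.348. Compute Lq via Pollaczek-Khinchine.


ρ = λ·E[S] = 6.93·0.087 = 0.6029
Lq = ρ²(1+C_s²)/(2(1−ρ)) = 0.3635·(1+0.348)/(2·0.3971)
= 0.3635·1.3480/0.7942 = 0.61699

Final: 0.61699


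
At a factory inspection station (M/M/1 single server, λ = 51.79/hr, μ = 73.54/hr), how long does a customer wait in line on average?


ρ = 51.79/73.54 = 0.7042
Wq = ρ/(μ−λ) = 0.7042/(73.54 − 51.79) = 0.7042/21.75 = 0.03238 hr

Final: 0.03238 hr


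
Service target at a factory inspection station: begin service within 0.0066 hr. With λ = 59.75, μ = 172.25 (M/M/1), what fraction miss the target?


ρ = 59.75/172.25 = 0.3469
P(Wq > t) = ρ·e^{−(μ−λ)t} = 0.3469·e^{−0.7425}
= 0.3469·0.475923 = 0.165088

Final: 0.165088


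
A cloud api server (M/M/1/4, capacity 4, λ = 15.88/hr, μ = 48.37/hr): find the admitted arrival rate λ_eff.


ρ = 0.3283; P_K = (1−ρ)ρ^4/(1−ρ^5) = 0.007833
λ_eff = λ(1 − P_K) = 15.88·(1 − 0.007833) = 15.88·0.992167 = 15.7556 /hr

Final: 15.7556 /hr


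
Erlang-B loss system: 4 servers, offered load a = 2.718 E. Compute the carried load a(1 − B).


B(4,2.718) = 0.174488 (Erlang-B)
Carried load = a(1 − B) = 2.718·(1 − 0.174488) = 2.718·0.825512 = 2.2437 E

Final: 2.2437 Erlangs


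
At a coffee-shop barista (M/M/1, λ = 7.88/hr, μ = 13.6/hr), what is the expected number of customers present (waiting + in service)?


ρ = λ/μ = 7.88/13.6 = 0.5794
L = ρ/(1−ρ) = 0.5794/(1 − 0.5794) = 0.5794/0.4206 = 1.3776

Final: 1.3776


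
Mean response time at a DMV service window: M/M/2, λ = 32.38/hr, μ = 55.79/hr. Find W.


a = 0.5804; ρ = 0.2902; P₀ = 0.550153
Lq = P₀·a^c·ρ/(c!(1−ρ)²) = 0.05337
Wq = Lq/λ = 0.05337/32.38 = 0.001648 hr
W = Wq + 1/μ = 0.001648 + 0.01792 = 0.01957 hr

Final: 0.01957 hr


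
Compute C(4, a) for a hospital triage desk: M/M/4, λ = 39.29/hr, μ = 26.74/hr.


a = λ/μ = 1.4693; ρ = a/4 = 0.3673
P₀ = 0.228077 (from M/M/c formula)
C(c,a) = [a^c/(c!(1−ρ))]·P₀ = [4.66104/(24·0.6327)]·0.228077
= 0.30697·0.228077 = 0.070013

Final: 0.070013


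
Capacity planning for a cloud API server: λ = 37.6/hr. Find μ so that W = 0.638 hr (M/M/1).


W = 1/(μ−λ) ⇒ μ − λ = 1/W = 1/0.638 = 1.5674
μ = λ + 1/W = 37.6 + 1.5674 = 39.1674 per hr

Final: 39.1674 /hr


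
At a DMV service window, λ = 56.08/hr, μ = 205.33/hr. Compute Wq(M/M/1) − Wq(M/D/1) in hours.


ρ = 56.08/205.33 = 0.2731
Wq(M/M/1) = ρ/(μ−λ) = 0.2731/149.25 = 0.001830 hr
Wq(M/D/1) = ρ/(2(μ−λ)) = 0.0009150 hr
Savings = 0.001830 − 0.0009150 = 0.0009150 hr

Final: 0.0009150 hr


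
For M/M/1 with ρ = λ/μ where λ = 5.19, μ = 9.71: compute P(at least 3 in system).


ρ = 5.19/9.71 = 0.5345
P(N ≥ n) = ρ^n = 0.5345^3 = 0.152702

Final: 0.152702


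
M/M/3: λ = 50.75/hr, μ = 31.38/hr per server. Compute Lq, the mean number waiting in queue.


a = λ/μ = 1.6173; ρ = a/3 = 0.5391
P₀ = 0.183329
Lq = P₀·a^c·ρ / (c!·(1−ρ)²) = 0.183329·4.23009·0.5391/(6·0.21244)
= 0.32799

Final: 0.32799


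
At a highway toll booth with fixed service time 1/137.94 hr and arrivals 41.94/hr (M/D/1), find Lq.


ρ = 41.94/137.94 = 0.3040
M/D/1: Lq = ρ²/(2(1−ρ)) = 0.09244/(2·0.6960) = 0.06641

Final: 0.06641


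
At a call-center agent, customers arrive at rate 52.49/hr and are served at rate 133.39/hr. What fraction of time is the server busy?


ρ = λ/μ = 52.49/133.39 = 0.3935

Final: 0.3935


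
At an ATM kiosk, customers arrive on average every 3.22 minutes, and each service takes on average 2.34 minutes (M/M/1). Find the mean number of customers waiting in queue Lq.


λ = 60/3.22 = 18.6335 /hr
μ = 60/2.34 = 25.6410 /hr
ρ = λ/μ = 18.6335/25.6410 = 0.7267
Lq = ρ²/(1−ρ) = 0.5281/0.2733 = 1.9324

Final: 1.9324


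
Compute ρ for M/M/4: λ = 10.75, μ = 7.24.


ρ = λ/(cμ) = 10.75/(4·7.24) = 10.75/28.96 = 0.3712

Final: 0.3712


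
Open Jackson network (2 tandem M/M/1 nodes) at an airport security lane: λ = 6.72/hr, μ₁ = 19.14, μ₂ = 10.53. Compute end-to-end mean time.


Each node sees arrival rate λ = 6.72/hr (tandem ⇒ throughput preserved).
W₁ = 1/(μ₁−λ) = 1/(19.14−6.72) = 0.08052 hr
W₂ = 1/(μ₂−λ) = 1/(10.53−6.72) = 0.26247 hr
W_total = W₁ + W₂ = 0.08052 + 0.26247 = 0.34298 hr

Final: 0.34298 hr


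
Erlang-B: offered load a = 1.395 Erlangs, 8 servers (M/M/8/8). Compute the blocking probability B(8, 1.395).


B(c,a) = (a^c/c!) / Σ_{k=0}^{c} a^k/k!
a^8/8! = 0.0003557
Σ terms (k=0..8): 1.00000 + 1.39500 + 0.97301 + 0.45245 + 0.15779 + 0.04402 + 0.01024 + 0.002040 + 0.0003557 = 4.034911
B = 0.0003557/4.034911 = 0.00008815

Final: 0.00008815


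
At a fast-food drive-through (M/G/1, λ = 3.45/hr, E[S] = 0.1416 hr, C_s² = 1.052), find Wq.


ρ = λ·E[S] = 3.45·0.1416 = 0.4885
E[S²] = E[S]²(1+C_s²) = 0.1416²·(1+1.052) = 0.041144
Wq = λ·E[S²]/(2(1−ρ)) = 3.45·0.041144/(2·0.5115) = 0.13876 hr

Final: 0.13876 hr


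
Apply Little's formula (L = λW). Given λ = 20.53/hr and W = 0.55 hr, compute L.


L = λW = 20.53·0.55 = 11.2915

Final: 11.2915


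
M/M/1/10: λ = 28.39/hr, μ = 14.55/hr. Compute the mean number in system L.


ρ = 28.39/14.55 = 1.9512
L = ρ[1 − (K+1)ρ^K + Kρ^(K+1)] / [(1−ρ)(1−ρ^(K+1))]
Numerator: 1.9512·(1 − 11·799.878442 + 10·1560.725015) = 13286.885438
Denominator: (-0.9512)·(-1559.725015) = 1483.614722
L = 13286.885438/1483.614722 = 8.9558

Final: 8.9558


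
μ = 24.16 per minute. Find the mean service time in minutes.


Mean service time = 1/μ = 1/24.16 minute = 0.04139 minute
In minutes: 0.04139 × 1 = 0.04139 min

Final: 0.04139 min


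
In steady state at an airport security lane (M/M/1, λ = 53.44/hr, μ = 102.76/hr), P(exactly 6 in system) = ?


ρ = 53.44/102.76 = 0.5200
P_n = (1−ρ)·ρ^n = (1 − 0.5200)·0.5200^6 = 0.4800·0.019781 = 0.009494

Final: 0.009494


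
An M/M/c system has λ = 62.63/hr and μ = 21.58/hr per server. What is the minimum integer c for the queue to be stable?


Stability requires cμ > λ ⇔ c > λ/μ.
λ/μ = 62.63/21.58 = 2.9022
Minimum integer c = ⌊2.9022⌋ + 1 = 3
Check: 3·21.58 = 64.74 > 62.63, while 2·21.58 = 43.16 ≤ 62.63

Final: 3 servers


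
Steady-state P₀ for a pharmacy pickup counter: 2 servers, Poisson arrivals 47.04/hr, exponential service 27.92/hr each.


a = λ/μ = 47.04/27.92 = 1.6848; ρ = a/c = 0.8424
Σ_{k=0}^{1} a^k/k! (terms k=0..1) = 1.00000 + 1.68481 = 2.68481
Tail: a^2/(2!(1−ρ)) = 2.83860/(2·0.1576) = 9.00610
P₀ = 1/(2.68481 + 9.00610) = 1/11.69091 = 0.085537

Final: 0.085537


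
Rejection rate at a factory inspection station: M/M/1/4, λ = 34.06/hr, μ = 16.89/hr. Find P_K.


ρ = λ/μ = 34.06/16.89 = 2.0166
P_K = (1−ρ)ρ^K/(1−ρ^(K+1)) = (-1.0166·16.537124)/(1 − 33.348398)
= -16.811274/-32.348398 = 0.519694

Final: 0.519694


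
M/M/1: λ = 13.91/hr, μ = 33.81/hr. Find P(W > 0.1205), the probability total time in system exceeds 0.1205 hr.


W ~ Exponential(μ−λ) for M/M/1.
μ − λ = 33.81 − 13.91 = 19.9000
P(W > t) = e^{−(μ−λ)t} = e^{−2.3980} = 0.090904

Final: 0.090904


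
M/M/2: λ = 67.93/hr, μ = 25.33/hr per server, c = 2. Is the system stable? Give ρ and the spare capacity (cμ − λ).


Total capacity cμ = 2·25.33 = 50.66/hr
ρ = λ/(cμ) = 67.93/50.66 = 1.3409
Stable ⇔ ρ < 1: NO
Spare capacity = cμ − λ = 50.66 − 67.93 = -17.27/hr

Final: ρ = 1.3409; unstable; margin = -17.27/hr


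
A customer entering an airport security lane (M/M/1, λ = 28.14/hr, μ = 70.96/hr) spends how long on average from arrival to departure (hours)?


W = 1/(μ−λ) = 1/(70.96 − 28.14) = 1/42.82 = 0.02335 hr

Final: 0.02335 hr


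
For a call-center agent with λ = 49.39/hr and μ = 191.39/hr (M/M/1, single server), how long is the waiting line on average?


ρ = 49.39/191.39 = 0.2581
Lq = ρ²/(1−ρ) = 0.06659/0.7419 = 0.08976

Final: 0.08976


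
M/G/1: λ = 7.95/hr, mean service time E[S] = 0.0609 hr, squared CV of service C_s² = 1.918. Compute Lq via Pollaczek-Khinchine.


ρ = λ·E[S] = 7.95·0.0609 = 0.4842
Lq = ρ²(1+C_s²)/(2(1−ρ)) = 0.2344·(1+1.918)/(2·0.5158)
= 0.2344·2.9180/1.0317 = 0.66299

Final: 0.66299


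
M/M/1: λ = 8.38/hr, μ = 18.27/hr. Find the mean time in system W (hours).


W = 1/(μ−λ) = 1/(18.27 − 8.38) = 1/9.89 = 0.1011 hr

Final: 0.1011 hr


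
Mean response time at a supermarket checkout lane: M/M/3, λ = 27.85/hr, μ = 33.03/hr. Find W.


a = 0.8432; ρ = 0.2811; P₀ = 0.427788
Lq = P₀·a^c·ρ/(c!(1−ρ)²) = 0.02324
Wq = Lq/λ = 0.02324/27.85 = 0.0008345 hr
W = Wq + 1/μ = 0.0008345 + 0.03028 = 0.03111 hr

Final: 0.03111 hr


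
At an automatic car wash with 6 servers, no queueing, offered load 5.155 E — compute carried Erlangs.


B(6,5.155) = 0.203469 (Erlang-B)
Carried load = a(1 − B) = 5.155·(1 − 0.203469) = 5.155·0.796531 = 4.1061 E

Final: 4.1061 Erlangs


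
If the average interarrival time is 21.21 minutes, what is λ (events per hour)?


λ = 1/(interarrival time) in consistent units.
1 hour = 60 min, so λ = 60/21.21 = 2.8289 per hour

Final: 2.8289 /hr


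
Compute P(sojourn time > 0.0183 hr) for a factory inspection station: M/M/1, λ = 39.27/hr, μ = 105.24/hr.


W ~ Exponential(μ−λ) for M/M/1.
μ − λ = 105.24 − 39.27 = 65.9700
P(W > t) = e^{−(μ−λ)t} = e^{−1.2073} = 0.299018

Final: 0.299018


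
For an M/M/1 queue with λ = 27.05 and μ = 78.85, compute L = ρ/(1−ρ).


ρ = λ/μ = 27.05/78.85 = 0.3431
L = ρ/(1−ρ) = 0.3431/(1 − 0.3431) = 0.3431/0.6569 = 0.5222

Final: 0.5222


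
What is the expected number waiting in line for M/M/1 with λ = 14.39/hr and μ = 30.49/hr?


ρ = 14.39/30.49 = 0.4720
Lq = ρ²/(1−ρ) = 0.2227/0.5280 = 0.4218

Final: 0.4218


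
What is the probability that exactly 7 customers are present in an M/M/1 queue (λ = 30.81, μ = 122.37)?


ρ = 30.81/122.37 = 0.2518
P_n = (1−ρ)·ρ^n = (1 − 0.2518)·0.2518^7 = 0.7482·0.00006414 = 0.00004799

Final: 0.00004799


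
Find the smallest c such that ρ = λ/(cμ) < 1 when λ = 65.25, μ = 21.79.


Stability requires cμ > λ ⇔ c > λ/μ.
λ/μ = 65.25/21.79 = 2.9945
Minimum integer c = ⌊2.9945⌋ + 1 = 3
Check: 3·21.79 = 65.37 > 65.25, while 2·21.79 = 43.58 ≤ 65.25

Final: 3 servers


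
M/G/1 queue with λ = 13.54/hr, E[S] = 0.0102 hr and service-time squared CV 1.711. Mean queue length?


ρ = λ·E[S] = 13.54·0.0102 = 0.1381
Lq = ρ²(1+C_s²)/(2(1−ρ)) = 0.01907·(1+1.711)/(2·0.8619)
= 0.01907·2.7110/1.7238 = 0.03000

Final: 0.03000


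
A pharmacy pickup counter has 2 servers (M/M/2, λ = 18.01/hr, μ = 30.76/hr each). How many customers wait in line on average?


a = λ/μ = 0.5855; ρ = a/2 = 0.2928
P₀ = 0.547089
Lq = P₀·a^c·ρ / (c!·(1−ρ)²) = 0.547089·0.34281·0.2928/(2·0.50020)
= 0.05488

Final: 0.05488


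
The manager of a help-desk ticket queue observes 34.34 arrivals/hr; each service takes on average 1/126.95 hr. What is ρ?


ρ = λ/μ = 34.34/126.95 = 0.2705

Final: 0.2705


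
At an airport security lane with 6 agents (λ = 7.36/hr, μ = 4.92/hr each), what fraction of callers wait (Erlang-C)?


a = λ/μ = 1.4959; ρ = a/6 = 0.2493
P₀ = 0.223984 (from M/M/c formula)
C(c,a) = [a^c/(c!(1−ρ))]·P₀ = [11.20666/(720·0.7507)]·0.223984
= 0.02073·0.223984 = 0.004644

Final: 0.004644


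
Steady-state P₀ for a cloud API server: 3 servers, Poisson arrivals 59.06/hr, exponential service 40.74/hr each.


a = λ/μ = 59.06/40.74 = 1.4497; ρ = a/c = 0.4832
Σ_{k=0}^{2} a^k/k! (terms k=0..2) = 1.00000 + 1.44968 + 1.05079 = 3.50047
Tail: a^3/(3!(1−ρ)) = 3.04661/(6·0.5168) = 0.98258
P₀ = 1/(3.50047 + 0.98258) = 1/4.48304 = 0.223063

Final: 0.223063


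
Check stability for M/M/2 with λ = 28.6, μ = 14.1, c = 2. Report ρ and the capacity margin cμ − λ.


Total capacity cμ = 2·14.1 = 28.20/hr
ρ = λ/(cμ) = 28.6/28.20 = 1.0142
Stable ⇔ ρ < 1: NO
Spare capacity = cμ − λ = 28.20 − 28.6 = -0.40/hr

Final: ρ = 1.0142; unstable; margin = -0.40/hr


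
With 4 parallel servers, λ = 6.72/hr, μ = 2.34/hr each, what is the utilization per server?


ρ = λ/(cμ) = 6.72/(4·2.34) = 6.72/9.36 = 0.7179

Final: 0.7179


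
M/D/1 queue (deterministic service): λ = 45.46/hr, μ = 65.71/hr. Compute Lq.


ρ = 45.46/65.71 = 0.6918
M/D/1: Lq = ρ²/(2(1−ρ)) = 0.4786/(2·0.3082) = 0.77656

Final: 0.77656


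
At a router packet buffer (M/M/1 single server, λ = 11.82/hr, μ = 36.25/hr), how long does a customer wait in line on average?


ρ = 11.82/36.25 = 0.3261
Wq = ρ/(μ−λ) = 0.3261/(36.25 − 11.82) = 0.3261/24.43 = 0.01335 hr

Final: 0.01335 hr


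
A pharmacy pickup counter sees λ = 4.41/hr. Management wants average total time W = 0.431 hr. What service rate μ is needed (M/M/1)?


W = 1/(μ−λ) ⇒ μ − λ = 1/W = 1/0.431 = 2.3202
μ = λ + 1/W = 4.41 + 2.3202 = 6.7302 per hr

Final: 6.7302 /hr


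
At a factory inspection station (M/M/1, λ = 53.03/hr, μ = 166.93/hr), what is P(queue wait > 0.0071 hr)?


ρ = 53.03/166.93 = 0.3177
P(Wq > t) = ρ·e^{−(μ−λ)t} = 0.3177·e^{−0.8087}
= 0.3177·0.445441 = 0.141507

Final: 0.141507


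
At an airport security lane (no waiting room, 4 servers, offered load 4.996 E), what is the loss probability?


B(c,a) = (a^c/c!) / Σ_{k=0}^{c} a^k/k!
a^4/4! = 25.958433
Σ terms (k=0..4): 1.00000 + 4.99600 + 12.48001 + 20.78337 + 25.95843 = 65.217815
B = 25.958433/65.217815 = 0.398027

Final: 0.398027


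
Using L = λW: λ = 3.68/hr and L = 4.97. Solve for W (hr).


W = L/λ = 4.97/3.68 = 1.3505 hr

Final: 1.3505 hr


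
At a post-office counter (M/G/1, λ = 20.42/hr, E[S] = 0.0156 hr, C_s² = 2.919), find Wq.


ρ = λ·E[S] = 20.42·0.0156 = 0.3186
E[S²] = E[S]²(1+C_s²) = 0.0156²·(1+2.919) = 0.0009537
Wq = λ·E[S²]/(2(1−ρ)) = 20.42·0.0009537/(2·0.6814) = 0.01429 hr

Final: 0.01429 hr


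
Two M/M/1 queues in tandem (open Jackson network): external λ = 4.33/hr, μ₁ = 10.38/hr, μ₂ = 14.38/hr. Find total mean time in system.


Each node sees arrival rate λ = 4.33/hr (tandem ⇒ throughput preserved).
W₁ = 1/(μ₁−λ) = 1/(10.38−4.33) = 0.16529 hr
W₂ = 1/(μ₂−λ) = 1/(14.38−4.33) = 0.09950 hr
W_total = W₁ + W₂ = 0.16529 + 0.09950 = 0.26479 hr

Final: 0.26479 hr


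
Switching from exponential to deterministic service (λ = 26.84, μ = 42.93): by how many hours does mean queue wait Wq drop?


ρ = 26.84/42.93 = 0.6252
Wq(M/M/1) = ρ/(μ−λ) = 0.6252/16.09 = 0.03886 hr
Wq(M/D/1) = ρ/(2(μ−λ)) = 0.01943 hr
Savings = 0.03886 − 0.01943 = 0.01943 hr

Final: 0.01943 hr


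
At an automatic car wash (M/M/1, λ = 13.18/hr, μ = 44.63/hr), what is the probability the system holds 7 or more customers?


ρ = 13.18/44.63 = 0.2953
P(N ≥ n) = ρ^n = 0.2953^7 = 0.0001959

Final: 0.0001959


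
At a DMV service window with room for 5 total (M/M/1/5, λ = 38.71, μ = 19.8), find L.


ρ = 38.71/19.8 = 1.9551
L = ρ[1 − (K+1)ρ^K + Kρ^(K+1)] / [(1−ρ)(1−ρ^(K+1))]
Numerator: 1.9551·(1 − 6·28.562085 + 5·55.840318) = 212.766354
Denominator: (-0.9551)·(-54.840318) = 52.375274
L = 212.766354/52.375274 = 4.0623

Final: 4.0623


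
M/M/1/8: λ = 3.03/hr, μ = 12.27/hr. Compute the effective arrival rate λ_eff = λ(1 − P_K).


ρ = 0.2469; P_K = (1−ρ)ρ^8/(1−ρ^9) = 0.00001041
λ_eff = λ(1 − P_K) = 3.03·(1 − 0.00001041) = 3.03·0.999990 = 3.0300 /hr

Final: 3.0300 /hr


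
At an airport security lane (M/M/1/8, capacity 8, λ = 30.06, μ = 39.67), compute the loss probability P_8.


ρ = λ/μ = 30.06/39.67 = 0.7578
P_K = (1−ρ)ρ^K/(1−ρ^(K+1)) = (0.2422·0.108696)/(1 − 0.082365)
= 0.026331/0.917635 = 0.028695

Final: 0.028695


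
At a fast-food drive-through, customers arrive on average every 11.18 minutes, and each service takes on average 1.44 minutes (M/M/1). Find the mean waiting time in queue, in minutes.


λ = 60/11.18 = 5.3667 /hr
μ = 60/1.44 = 41.6667 /hr
ρ = λ/μ = 5.3667/41.6667 = 0.1288
Wq = ρ/(μ−λ) = 0.1288/(41.6667−5.3667) = 0.003548 hr
In minutes: 0.003548·60 = 0.2129 min

Final: 0.2129 min


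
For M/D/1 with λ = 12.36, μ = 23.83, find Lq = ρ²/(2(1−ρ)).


ρ = 12.36/23.83 = 0.5187
M/D/1: Lq = ρ²/(2(1−ρ)) = 0.2690/(2·0.4813) = 0.27946

Final: 0.27946


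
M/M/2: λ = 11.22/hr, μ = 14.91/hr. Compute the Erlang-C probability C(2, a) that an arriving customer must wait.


a = λ/μ = 0.7525; ρ = a/2 = 0.3763
P₀ = 0.453216 (from M/M/c formula)
C(c,a) = [a^c/(c!(1−ρ))]·P₀ = [0.56628/(2·0.6237)]·0.453216
= 0.45394·0.453216 = 0.205731

Final: 0.205731


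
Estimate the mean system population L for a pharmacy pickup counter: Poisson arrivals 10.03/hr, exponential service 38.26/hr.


ρ = λ/μ = 10.03/38.26 = 0.2622
L = ρ/(1−ρ) = 0.2622/(1 − 0.2622) = 0.2622/0.7378 = 0.3553

Final: 0.3553


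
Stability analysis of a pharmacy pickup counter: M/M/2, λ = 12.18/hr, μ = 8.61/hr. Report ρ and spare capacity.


Total capacity cμ = 2·8.61 = 17.22/hr
ρ = λ/(cμ) = 12.18/17.22 = 0.7073
Stable ⇔ ρ < 1: YES
Spare capacity = cμ − λ = 17.22 − 12.18 = 5.04/hr

Final: ρ = 0.7073; stable; margin = 5.04/hr


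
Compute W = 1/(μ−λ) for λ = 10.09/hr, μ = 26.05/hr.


W = 1/(μ−λ) = 1/(26.05 − 10.09) = 1/15.96 = 0.06266 hr

Final: 0.06266 hr


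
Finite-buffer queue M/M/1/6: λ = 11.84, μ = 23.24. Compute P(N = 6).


ρ = λ/μ = 11.84/23.24 = 0.5095
P_K = (1−ρ)ρ^K/(1−ρ^(K+1)) = (0.4905·0.017486)/(1 − 0.008909)
= 0.008578/0.991091 = 0.008655

Final: 0.008655


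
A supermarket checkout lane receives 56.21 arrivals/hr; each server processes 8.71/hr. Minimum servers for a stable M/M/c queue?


Stability requires cμ > λ ⇔ c > λ/μ.
λ/μ = 56.21/8.71 = 6.4535
Minimum integer c = ⌊6.4535⌋ + 1 = 7
Check: 7·8.71 = 60.97 > 56.21, while 6·8.71 = 52.26 ≤ 56.21

Final: 7 servers


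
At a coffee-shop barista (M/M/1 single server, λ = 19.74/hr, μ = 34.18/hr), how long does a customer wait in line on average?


ρ = 19.74/34.18 = 0.5775
Wq = ρ/(μ−λ) = 0.5775/(34.18 − 19.74) = 0.5775/14.44 = 0.04000 hr

Final: 0.04000 hr


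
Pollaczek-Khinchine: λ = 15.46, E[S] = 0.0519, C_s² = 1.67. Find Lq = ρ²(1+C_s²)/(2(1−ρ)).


ρ = λ·E[S] = 15.46·0.0519 = 0.8024
Lq = ρ²(1+C_s²)/(2(1−ρ)) = 0.6438·(1+1.67)/(2·0.1976)
= 0.6438·2.6700/0.3953 = 4.34901

Final: 4.34901


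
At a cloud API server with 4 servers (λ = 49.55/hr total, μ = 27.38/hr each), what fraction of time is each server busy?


ρ = λ/(cμ) = 49.55/(4·27.38) = 49.55/109.52 = 0.4524

Final: 0.4524


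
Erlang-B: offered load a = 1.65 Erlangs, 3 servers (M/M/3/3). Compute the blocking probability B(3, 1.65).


B(c,a) = (a^c/c!) / Σ_{k=0}^{c} a^k/k!
a^3/3! = 0.748687
Σ terms (k=0..3): 1.00000 + 1.65000 + 1.36125 + 0.74869 = 4.759937
B = 0.748687/4.759937 = 0.157289

Final: 0.157289


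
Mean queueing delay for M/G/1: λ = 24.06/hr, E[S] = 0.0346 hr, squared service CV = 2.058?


ρ = λ·E[S] = 24.06·0.0346 = 0.8325
E[S²] = E[S]²(1+C_s²) = 0.0346²·(1+2.058) = 0.003661
Wq = λ·E[S²]/(2(1−ρ)) = 24.06·0.003661/(2·0.1675) = 0.26289 hr

Final: 0.26289 hr


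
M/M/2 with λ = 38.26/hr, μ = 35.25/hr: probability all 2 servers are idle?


a = λ/μ = 38.26/35.25 = 1.0854; ρ = a/c = 0.5427
Σ_{k=0}^{1} a^k/k! (terms k=0..1) = 1.00000 + 1.08539 = 2.08539
Tail: a^2/(2!(1−ρ)) = 1.17807/(2·0.4573) = 1.28806
P₀ = 1/(2.08539 + 1.28806) = 1/3.37345 = 0.296433

Final: 0.296433


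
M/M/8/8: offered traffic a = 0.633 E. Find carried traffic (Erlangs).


B(8,0.633) = 0.0000003395 (Erlang-B)
Carried load = a(1 − B) = 0.633·(1 − 0.0000003395) = 0.633·1.000000 = 0.6330 E

Final: 0.6330 Erlangs


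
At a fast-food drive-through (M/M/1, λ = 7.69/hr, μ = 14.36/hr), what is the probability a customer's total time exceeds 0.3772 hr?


W ~ Exponential(μ−λ) for M/M/1.
μ − λ = 14.36 − 7.69 = 6.6700
P(W > t) = e^{−(μ−λ)t} = e^{−2.5159} = 0.080788

Final: 0.080788


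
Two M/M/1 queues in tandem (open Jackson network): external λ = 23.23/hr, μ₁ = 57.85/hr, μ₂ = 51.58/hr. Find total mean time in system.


Each node sees arrival rate λ = 23.23/hr (tandem ⇒ throughput preserved).
W₁ = 1/(μ₁−λ) = 1/(57.85−23.23) = 0.02889 hr
W₂ = 1/(μ₂−λ) = 1/(51.58−23.23) = 0.03527 hr
W_total = W₁ + W₂ = 0.02889 + 0.03527 = 0.06416 hr

Final: 0.06416 hr


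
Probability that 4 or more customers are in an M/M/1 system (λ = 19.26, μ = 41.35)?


ρ = 19.26/41.35 = 0.4658
P(N ≥ n) = ρ^n = 0.4658^4 = 0.047068

Final: 0.047068


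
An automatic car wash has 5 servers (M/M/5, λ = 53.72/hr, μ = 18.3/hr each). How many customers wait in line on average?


a = λ/μ = 2.9355; ρ = a/5 = 0.5871
P₀ = 0.050116
Lq = P₀·a^c·ρ / (c!·(1−ρ)²) = 0.050116·217.98398·0.5871/(120·0.17048)
= 0.31351

Final: 0.31351


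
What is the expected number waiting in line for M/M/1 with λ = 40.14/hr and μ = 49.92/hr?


ρ = 40.14/49.92 = 0.8041
Lq = ρ²/(1−ρ) = 0.6466/0.1959 = 3.3002

Final: 3.3002


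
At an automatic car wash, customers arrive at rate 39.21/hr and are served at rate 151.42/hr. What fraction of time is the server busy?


ρ = λ/μ = 39.21/151.42 = 0.2589

Final: 0.2589


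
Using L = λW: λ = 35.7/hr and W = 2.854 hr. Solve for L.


L = λW = 35.7·2.854 = 101.8878

Final: 101.8878


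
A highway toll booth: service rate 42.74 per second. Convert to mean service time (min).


Mean service time = 1/μ = 1/42.74 second = 0.02340 second
In minutes: 0.02340 × 0.0166667 = 0.0003900 min

Final: 0.0003900 min


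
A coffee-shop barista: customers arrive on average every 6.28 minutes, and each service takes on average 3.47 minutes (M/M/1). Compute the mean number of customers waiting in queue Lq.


λ = 60/6.28 = 9.5541 /hr
μ = 60/3.47 = 17.2911 /hr
ρ = λ/μ = 9.5541/17.2911 = 0.5525
Lq = ρ²/(1−ρ) = 0.3053/0.4475 = 0.6823

Final: 0.6823


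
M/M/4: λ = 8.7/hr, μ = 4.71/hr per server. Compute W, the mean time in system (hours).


a = 1.8471; ρ = 0.4618; P₀ = 0.153736
Lq = P₀·a^c·ρ/(c!(1−ρ)²) = 0.11887
Wq = Lq/λ = 0.11887/8.7 = 0.01366 hr
W = Wq + 1/μ = 0.01366 + 0.21231 = 0.22598 hr

Final: 0.22598 hr


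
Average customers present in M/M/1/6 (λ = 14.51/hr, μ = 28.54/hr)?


ρ = 14.51/28.54 = 0.5084
L = ρ[1 − (K+1)ρ^K + Kρ^(K+1)] / [(1−ρ)(1−ρ^(K+1))]
Numerator: 0.5084·(1 − 7·0.017270 + 6·0.008780) = 0.473732
Denominator: (0.4916)·(0.991220) = 0.487275
L = 0.473732/0.487275 = 0.9722

Final: 0.9722


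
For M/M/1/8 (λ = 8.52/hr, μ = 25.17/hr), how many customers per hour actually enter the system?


ρ = 0.3385; P_K = (1−ρ)ρ^8/(1−ρ^9) = 0.0001140
λ_eff = λ(1 − P_K) = 8.52·(1 − 0.0001140) = 8.52·0.999886 = 8.5190 /hr

Final: 8.5190 /hr


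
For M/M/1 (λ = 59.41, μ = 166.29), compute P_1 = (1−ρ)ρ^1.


ρ = 59.41/166.29 = 0.3573
P_n = (1−ρ)·ρ^n = (1 − 0.3573)·0.3573^1 = 0.6427·0.357267 = 0.229627

Final: 0.229627


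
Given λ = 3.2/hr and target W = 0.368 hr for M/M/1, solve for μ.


W = 1/(μ−λ) ⇒ μ − λ = 1/W = 1/0.368 = 2.7174
μ = λ + 1/W = 3.2 + 2.7174 = 5.9174 per hr

Final: 5.9174 /hr


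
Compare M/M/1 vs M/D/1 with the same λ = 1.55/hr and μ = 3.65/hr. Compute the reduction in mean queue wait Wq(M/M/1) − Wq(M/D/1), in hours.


ρ = 1.55/3.65 = 0.4247
Wq(M/M/1) = ρ/(μ−λ) = 0.4247/2.10 = 0.20222 hr
Wq(M/D/1) = ρ/(2(μ−λ)) = 0.10111 hr
Savings = 0.20222 − 0.10111 = 0.10111 hr

Final: 0.10111 hr


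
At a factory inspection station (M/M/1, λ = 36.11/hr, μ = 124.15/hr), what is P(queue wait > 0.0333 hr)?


ρ = 36.11/124.15 = 0.2909
P(Wq > t) = ρ·e^{−(μ−λ)t} = 0.2909·e^{−2.9317}
= 0.2909·0.053305 = 0.015504

Final: 0.015504


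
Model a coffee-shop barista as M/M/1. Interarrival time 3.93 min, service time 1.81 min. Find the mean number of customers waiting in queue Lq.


λ = 60/3.93 = 15.2672 /hr
μ = 60/1.81 = 33.1492 /hr
ρ = λ/μ = 15.2672/33.1492 = 0.4606
Lq = ρ²/(1−ρ) = 0.2121/0.5394 = 0.3932

Final: 0.3932


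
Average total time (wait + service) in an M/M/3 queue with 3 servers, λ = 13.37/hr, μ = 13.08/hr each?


a = 1.0222; ρ = 0.3407; P₀ = 0.355293
Lq = P₀·a^c·ρ/(c!(1−ρ)²) = 0.04958
Wq = Lq/λ = 0.04958/13.37 = 0.003708 hr
W = Wq + 1/μ = 0.003708 + 0.07645 = 0.08016 hr

Final: 0.08016 hr


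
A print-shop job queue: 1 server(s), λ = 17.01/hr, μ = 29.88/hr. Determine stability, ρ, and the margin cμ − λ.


Total capacity cμ = 1·29.88 = 29.88/hr
ρ = λ/(cμ) = 17.01/29.88 = 0.5693
Stable ⇔ ρ < 1: YES
Spare capacity = cμ − λ = 29.88 − 17.01 = 12.87/hr

Final: ρ = 0.5693; stable; margin = 12.87/hr


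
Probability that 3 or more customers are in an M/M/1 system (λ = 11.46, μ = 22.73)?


ρ = 11.46/22.73 = 0.5042
P(N ≥ n) = ρ^n = 0.5042^3 = 0.128161

Final: 0.128161


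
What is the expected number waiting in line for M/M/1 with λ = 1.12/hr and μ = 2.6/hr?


ρ = 1.12/2.6 = 0.4308
Lq = ρ²/(1−ρ) = 0.1856/0.5692 = 0.3260

Final: 0.3260


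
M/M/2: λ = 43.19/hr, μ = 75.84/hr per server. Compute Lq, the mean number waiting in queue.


a = λ/μ = 0.5695; ρ = a/2 = 0.2847
P₀ = 0.556730
Lq = P₀·a^c·ρ / (c!·(1−ρ)²) = 0.556730·0.32432·0.2847/(2·0.51159)
= 0.05025

Final: 0.05025
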